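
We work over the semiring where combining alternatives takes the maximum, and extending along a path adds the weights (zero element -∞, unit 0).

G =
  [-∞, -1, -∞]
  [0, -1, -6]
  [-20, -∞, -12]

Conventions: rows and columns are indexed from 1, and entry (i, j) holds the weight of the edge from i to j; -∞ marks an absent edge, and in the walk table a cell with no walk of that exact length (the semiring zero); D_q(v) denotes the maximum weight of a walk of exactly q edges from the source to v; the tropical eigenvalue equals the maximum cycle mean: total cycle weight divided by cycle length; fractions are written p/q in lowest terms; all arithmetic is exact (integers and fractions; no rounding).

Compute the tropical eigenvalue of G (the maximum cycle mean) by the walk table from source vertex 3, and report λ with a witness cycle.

q=0: [-∞, -∞, 0]
q=1: [-20, -∞, -12]
q=2: [-32, -21, -24]
q=3: [-21, -22, -27]
Optimal cycle mean attained by: cycle 1->2->1, total (-1) + 0, length 2.
Answer: λ = -1/2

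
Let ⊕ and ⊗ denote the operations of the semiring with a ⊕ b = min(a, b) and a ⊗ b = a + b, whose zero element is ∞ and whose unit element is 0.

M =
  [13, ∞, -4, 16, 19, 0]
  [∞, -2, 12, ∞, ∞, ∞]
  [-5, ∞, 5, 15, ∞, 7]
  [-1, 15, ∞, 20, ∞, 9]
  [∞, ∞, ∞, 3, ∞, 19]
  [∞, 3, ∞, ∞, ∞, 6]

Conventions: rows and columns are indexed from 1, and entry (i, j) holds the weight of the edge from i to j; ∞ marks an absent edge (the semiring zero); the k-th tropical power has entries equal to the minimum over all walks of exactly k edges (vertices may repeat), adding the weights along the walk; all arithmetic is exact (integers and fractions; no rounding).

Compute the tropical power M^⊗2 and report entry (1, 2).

M^⊗2:
  [-9, 3, 1, 11, 32, 3]
  [7, -4, 10, 27, ∞, 19]
  [0, 10, -9, 11, 14, -5]
  [12, 12, -5, 15, 18, -1]
  [2, 18, ∞, 23, ∞, 12]
  [∞, 1, 15, ∞, ∞, 12]
Key observation: the optimum is the walk 1->6->2, with weight 0 + 3 = 3.
Optimal value attained by: walk 1->6->2.
Answer: (M^⊗2)[1][2] = 3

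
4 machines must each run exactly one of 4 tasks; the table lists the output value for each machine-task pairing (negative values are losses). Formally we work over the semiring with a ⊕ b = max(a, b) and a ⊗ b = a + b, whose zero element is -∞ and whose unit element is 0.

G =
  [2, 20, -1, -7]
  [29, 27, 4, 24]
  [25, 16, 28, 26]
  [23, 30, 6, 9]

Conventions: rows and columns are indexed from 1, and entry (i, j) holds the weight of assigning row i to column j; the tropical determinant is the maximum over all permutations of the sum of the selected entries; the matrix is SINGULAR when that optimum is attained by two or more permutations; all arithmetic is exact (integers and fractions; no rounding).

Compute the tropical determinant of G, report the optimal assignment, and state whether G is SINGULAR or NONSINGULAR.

σ = (1, 2, 3, 4): 2 + 27 + 28 + 9 = 66
σ = (1, 2, 4, 3): 2 + 27 + 26 + 6 = 61
σ = (1, 3, 2, 4): 2 + 4 + 16 + 9 = 31
σ = (1, 3, 4, 2): 2 + 4 + 26 + 30 = 62
σ = (1, 4, 2, 3): 2 + 24 + 16 + 6 = 48
σ = (1, 4, 3, 2): 2 + 24 + 28 + 30 = 84
σ = (2, 1, 3, 4): 20 + 29 + 28 + 9 = 86
σ = (2, 1, 4, 3): 20 + 29 + 26 + 6 = 81
σ = (2, 3, 1, 4): 20 + 4 + 25 + 9 = 58
σ = (2, 3, 4, 1): 20 + 4 + 26 + 23 = 73
σ = (2, 4, 1, 3): 20 + 24 + 25 + 6 = 75
σ = (2, 4, 3, 1): 20 + 24 + 28 + 23 = 95
σ = (3, 1, 2, 4): (-1) + 29 + 16 + 9 = 53
σ = (3, 1, 4, 2): (-1) + 29 + 26 + 30 = 84
σ = (3, 2, 1, 4): (-1) + 27 + 25 + 9 = 60
σ = (3, 2, 4, 1): (-1) + 27 + 26 + 23 = 75
σ = (3, 4, 1, 2): (-1) + 24 + 25 + 30 = 78
σ = (3, 4, 2, 1): (-1) + 24 + 16 + 23 = 62
σ = (4, 1, 2, 3): (-7) + 29 + 16 + 6 = 44
σ = (4, 1, 3, 2): (-7) + 29 + 28 + 30 = 80
σ = (4, 2, 1, 3): (-7) + 27 + 25 + 6 = 51
σ = (4, 2, 3, 1): (-7) + 27 + 28 + 23 = 71
σ = (4, 3, 1, 2): (-7) + 4 + 25 + 30 = 52
σ = (4, 3, 2, 1): (-7) + 4 + 16 + 23 = 36
Optimal value attained by: σ = (2, 4, 3, 1).
Answer: det⊕(G) = 95; verdict: NONSINGULAR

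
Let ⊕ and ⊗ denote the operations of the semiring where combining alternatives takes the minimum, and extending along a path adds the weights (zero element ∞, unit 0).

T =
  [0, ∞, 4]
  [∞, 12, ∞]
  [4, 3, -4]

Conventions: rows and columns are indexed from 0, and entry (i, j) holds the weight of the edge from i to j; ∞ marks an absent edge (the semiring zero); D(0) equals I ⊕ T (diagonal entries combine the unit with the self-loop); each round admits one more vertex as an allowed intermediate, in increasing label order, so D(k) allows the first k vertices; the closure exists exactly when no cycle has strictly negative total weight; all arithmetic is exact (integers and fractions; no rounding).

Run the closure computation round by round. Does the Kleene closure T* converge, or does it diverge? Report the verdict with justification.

Detection: at round 0, diagonal entry (2, 2) turns strictly negative.
Key observation: the cycle 2->2 has total weight (-4), which is strictly negative.
Answer: DIVERGES — negative cycle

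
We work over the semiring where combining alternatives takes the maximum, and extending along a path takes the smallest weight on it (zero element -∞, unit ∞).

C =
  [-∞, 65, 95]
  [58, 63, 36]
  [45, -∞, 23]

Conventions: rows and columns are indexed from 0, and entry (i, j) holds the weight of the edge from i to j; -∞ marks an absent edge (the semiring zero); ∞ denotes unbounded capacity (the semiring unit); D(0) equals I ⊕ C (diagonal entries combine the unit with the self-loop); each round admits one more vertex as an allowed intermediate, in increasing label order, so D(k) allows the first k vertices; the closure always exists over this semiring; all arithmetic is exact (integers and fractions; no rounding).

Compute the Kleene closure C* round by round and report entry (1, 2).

D(0):
  [∞, 65, 95]
  [58, ∞, 36]
  [45, -∞, ∞]
D(1):
  [∞, 65, 95]
  [58, ∞, 58]
  [45, 45, ∞]
D(2):
  [∞, 65, 95]
  [58, ∞, 58]
  [45, 45, ∞]
D(3):
  [∞, 65, 95]
  [58, ∞, 58]
  [45, 45, ∞]
Answer: C*[1][2] = 58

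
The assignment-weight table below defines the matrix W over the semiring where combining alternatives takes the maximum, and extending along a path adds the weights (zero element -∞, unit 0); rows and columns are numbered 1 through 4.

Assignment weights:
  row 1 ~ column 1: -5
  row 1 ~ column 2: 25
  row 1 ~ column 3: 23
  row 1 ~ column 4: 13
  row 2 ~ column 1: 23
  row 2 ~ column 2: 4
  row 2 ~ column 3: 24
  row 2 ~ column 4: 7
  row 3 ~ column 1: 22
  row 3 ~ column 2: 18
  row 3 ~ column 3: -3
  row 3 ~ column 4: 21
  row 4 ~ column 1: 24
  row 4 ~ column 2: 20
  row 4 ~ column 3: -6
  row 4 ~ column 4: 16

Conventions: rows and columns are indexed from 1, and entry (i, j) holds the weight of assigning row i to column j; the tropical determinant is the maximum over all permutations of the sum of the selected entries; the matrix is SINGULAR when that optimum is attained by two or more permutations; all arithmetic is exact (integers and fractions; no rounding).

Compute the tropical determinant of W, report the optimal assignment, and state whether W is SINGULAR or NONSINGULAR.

σ = (1, 2, 3, 4): (-5) + 4 + (-3) + 16 = 12
σ = (1, 2, 4, 3): (-5) + 4 + 21 + (-6) = 14
σ = (1, 3, 2, 4): (-5) + 24 + 18 + 16 = 53
σ = (1, 3, 4, 2): (-5) + 24 + 21 + 20 = 60
σ = (1, 4, 2, 3): (-5) + 7 + 18 + (-6) = 14
σ = (1, 4, 3, 2): (-5) + 7 + (-3) + 20 = 19
σ = (2, 1, 3, 4): 25 + 23 + (-3) + 16 = 61
σ = (2, 1, 4, 3): 25 + 23 + 21 + (-6) = 63
σ = (2, 3, 1, 4): 25 + 24 + 22 + 16 = 87
σ = (2, 3, 4, 1): 25 + 24 + 21 + 24 = 94
σ = (2, 4, 1, 3): 25 + 7 + 22 + (-6) = 48
σ = (2, 4, 3, 1): 25 + 7 + (-3) + 24 = 53
σ = (3, 1, 2, 4): 23 + 23 + 18 + 16 = 80
σ = (3, 1, 4, 2): 23 + 23 + 21 + 20 = 87
σ = (3, 2, 1, 4): 23 + 4 + 22 + 16 = 65
σ = (3, 2, 4, 1): 23 + 4 + 21 + 24 = 72
σ = (3, 4, 1, 2): 23 + 7 + 22 + 20 = 72
σ = (3, 4, 2, 1): 23 + 7 + 18 + 24 = 72
σ = (4, 1, 2, 3): 13 + 23 + 18 + (-6) = 48
σ = (4, 1, 3, 2): 13 + 23 + (-3) + 20 = 53
σ = (4, 2, 1, 3): 13 + 4 + 22 + (-6) = 33
σ = (4, 2, 3, 1): 13 + 4 + (-3) + 24 = 38
σ = (4, 3, 1, 2): 13 + 24 + 22 + 20 = 79
σ = (4, 3, 2, 1): 13 + 24 + 18 + 24 = 79
Optimal value attained by: σ = (2, 3, 4, 1).
Answer: det⊕(W) = 94; verdict: NONSINGULAR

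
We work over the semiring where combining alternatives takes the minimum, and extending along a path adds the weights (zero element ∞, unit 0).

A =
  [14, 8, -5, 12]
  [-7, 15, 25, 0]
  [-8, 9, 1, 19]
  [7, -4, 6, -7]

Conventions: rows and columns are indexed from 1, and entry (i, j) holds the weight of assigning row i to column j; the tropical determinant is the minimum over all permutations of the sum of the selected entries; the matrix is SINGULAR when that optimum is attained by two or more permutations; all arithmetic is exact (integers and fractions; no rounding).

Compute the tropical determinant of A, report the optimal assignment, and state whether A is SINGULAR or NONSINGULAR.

σ = (1, 2, 3, 4): 14 + 15 + 1 + (-7) = 23
σ = (1, 2, 4, 3): 14 + 15 + 19 + 6 = 54
σ = (1, 3, 2, 4): 14 + 25 + 9 + (-7) = 41
σ = (1, 3, 4, 2): 14 + 25 + 19 + (-4) = 54
σ = (1, 4, 2, 3): 14 + 0 + 9 + 6 = 29
σ = (1, 4, 3, 2): 14 + 0 + 1 + (-4) = 11
σ = (2, 1, 3, 4): 8 + (-7) + 1 + (-7) = -5
σ = (2, 1, 4, 3): 8 + (-7) + 19 + 6 = 26
σ = (2, 3, 1, 4): 8 + 25 + (-8) + (-7) = 18
σ = (2, 3, 4, 1): 8 + 25 + 19 + 7 = 59
σ = (2, 4, 1, 3): 8 + 0 + (-8) + 6 = 6
σ = (2, 4, 3, 1): 8 + 0 + 1 + 7 = 16
σ = (3, 1, 2, 4): (-5) + (-7) + 9 + (-7) = -10
σ = (3, 1, 4, 2): (-5) + (-7) + 19 + (-4) = 3
σ = (3, 2, 1, 4): (-5) + 15 + (-8) + (-7) = -5
σ = (3, 2, 4, 1): (-5) + 15 + 19 + 7 = 36
σ = (3, 4, 1, 2): (-5) + 0 + (-8) + (-4) = -17
σ = (3, 4, 2, 1): (-5) + 0 + 9 + 7 = 11
σ = (4, 1, 2, 3): 12 + (-7) + 9 + 6 = 20
σ = (4, 1, 3, 2): 12 + (-7) + 1 + (-4) = 2
σ = (4, 2, 1, 3): 12 + 15 + (-8) + 6 = 25
σ = (4, 2, 3, 1): 12 + 15 + 1 + 7 = 35
σ = (4, 3, 1, 2): 12 + 25 + (-8) + (-4) = 25
σ = (4, 3, 2, 1): 12 + 25 + 9 + 7 = 53
Optimal value attained by: σ = (3, 4, 1, 2).
Answer: det⊕(A) = -17; verdict: NONSINGULAR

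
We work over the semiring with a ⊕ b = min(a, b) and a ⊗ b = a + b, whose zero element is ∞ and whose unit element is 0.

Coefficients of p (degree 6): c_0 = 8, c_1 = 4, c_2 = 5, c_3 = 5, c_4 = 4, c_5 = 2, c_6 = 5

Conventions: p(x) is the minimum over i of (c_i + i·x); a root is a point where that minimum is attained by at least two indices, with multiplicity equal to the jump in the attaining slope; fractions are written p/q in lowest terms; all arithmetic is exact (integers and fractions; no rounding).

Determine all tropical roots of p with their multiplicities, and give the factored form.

hull edge (i=0, c=8) to (i=1, c=4): slope -4, span 1
hull edge (i=1, c=4) to (i=5, c=2): slope -1/2, span 4
hull edge (i=5, c=2) to (i=6, c=5): slope 3, span 1
Factored form: p(x) = 5 ⊗ (x ⊕ (-3)) ⊗ (x ⊕ 1/2) ⊗ (x ⊕ 1/2) ⊗ (x ⊕ 1/2) ⊗ (x ⊕ 1/2) ⊗ (x ⊕ 4)
Answer: roots = -3 (mult 1), 1/2 (mult 4), 4 (mult 1)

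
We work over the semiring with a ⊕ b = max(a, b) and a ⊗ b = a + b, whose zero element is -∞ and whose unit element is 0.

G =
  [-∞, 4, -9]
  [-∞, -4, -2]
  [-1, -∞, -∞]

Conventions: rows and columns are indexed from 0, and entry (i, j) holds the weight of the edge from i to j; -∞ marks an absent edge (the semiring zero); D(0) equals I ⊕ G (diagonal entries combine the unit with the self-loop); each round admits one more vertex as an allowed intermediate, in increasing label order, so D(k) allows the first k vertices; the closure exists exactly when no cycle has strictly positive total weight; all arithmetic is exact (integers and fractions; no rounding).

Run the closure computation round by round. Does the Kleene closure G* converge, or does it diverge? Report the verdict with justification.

D(0):
  [0, 4, -9]
  [-∞, 0, -2]
  [-1, -∞, 0]
D(1):
  [0, 4, -9]
  [-∞, 0, -2]
  [-1, 3, 0]
Detection: at round 2, diagonal entry (2, 2) turns strictly positive.
Key observation: the cycle 2->0->1->2 has total weight (-1) + 4 + (-2), which is strictly positive.
Answer: DIVERGES — positive cycle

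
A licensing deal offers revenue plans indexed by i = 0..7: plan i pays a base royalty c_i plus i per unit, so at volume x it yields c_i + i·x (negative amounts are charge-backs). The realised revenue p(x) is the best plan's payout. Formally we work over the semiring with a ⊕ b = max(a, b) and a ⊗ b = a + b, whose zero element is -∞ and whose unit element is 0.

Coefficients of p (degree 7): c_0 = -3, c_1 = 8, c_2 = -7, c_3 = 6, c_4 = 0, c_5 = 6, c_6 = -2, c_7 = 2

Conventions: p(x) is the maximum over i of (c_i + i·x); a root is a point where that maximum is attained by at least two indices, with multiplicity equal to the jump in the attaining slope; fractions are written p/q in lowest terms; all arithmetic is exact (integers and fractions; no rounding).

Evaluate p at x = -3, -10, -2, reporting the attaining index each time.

p(-3) = max(-3+0·(-3)=-3, 8+1·(-3)=5, -7+2·(-3)=-13, 6+3·(-3)=-3, 0+4·(-3)=-12, 6+5·(-3)=-9, -2+6·(-3)=-20, 2+7·(-3)=-19) = 5 (attained by i=1)
p(-10) = max(-3+0·(-10)=-3, 8+1·(-10)=-2, -7+2·(-10)=-27, 6+3·(-10)=-24, 0+4·(-10)=-40, 6+5·(-10)=-44, -2+6·(-10)=-62, 2+7·(-10)=-68) = -2 (attained by i=1)
p(-2) = max(-3+0·(-2)=-3, 8+1·(-2)=6, -7+2·(-2)=-11, 6+3·(-2)=0, 0+4·(-2)=-8, 6+5·(-2)=-4, -2+6·(-2)=-14, 2+7·(-2)=-12) = 6 (attained by i=1)
Answer: p(-3) = 5; p(-10) = -2; p(-2) = 6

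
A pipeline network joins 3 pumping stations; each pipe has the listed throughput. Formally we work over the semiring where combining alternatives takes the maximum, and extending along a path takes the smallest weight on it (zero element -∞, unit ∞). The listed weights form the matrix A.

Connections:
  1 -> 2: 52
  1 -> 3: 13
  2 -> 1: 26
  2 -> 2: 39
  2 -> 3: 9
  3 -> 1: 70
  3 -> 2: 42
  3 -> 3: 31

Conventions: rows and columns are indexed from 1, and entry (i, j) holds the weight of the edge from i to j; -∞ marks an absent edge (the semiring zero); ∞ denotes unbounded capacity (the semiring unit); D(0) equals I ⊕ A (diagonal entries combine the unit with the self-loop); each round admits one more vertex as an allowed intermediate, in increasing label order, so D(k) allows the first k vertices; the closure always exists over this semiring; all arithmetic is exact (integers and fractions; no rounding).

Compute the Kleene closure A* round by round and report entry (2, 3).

D(0):
  [∞, 52, 13]
  [26, ∞, 9]
  [70, 42, ∞]
D(1):
  [∞, 52, 13]
  [26, ∞, 13]
  [70, 52, ∞]
D(2):
  [∞, 52, 13]
  [26, ∞, 13]
  [70, 52, ∞]
D(3):
  [∞, 52, 13]
  [26, ∞, 13]
  [70, 52, ∞]
Answer: A*[2][3] = 13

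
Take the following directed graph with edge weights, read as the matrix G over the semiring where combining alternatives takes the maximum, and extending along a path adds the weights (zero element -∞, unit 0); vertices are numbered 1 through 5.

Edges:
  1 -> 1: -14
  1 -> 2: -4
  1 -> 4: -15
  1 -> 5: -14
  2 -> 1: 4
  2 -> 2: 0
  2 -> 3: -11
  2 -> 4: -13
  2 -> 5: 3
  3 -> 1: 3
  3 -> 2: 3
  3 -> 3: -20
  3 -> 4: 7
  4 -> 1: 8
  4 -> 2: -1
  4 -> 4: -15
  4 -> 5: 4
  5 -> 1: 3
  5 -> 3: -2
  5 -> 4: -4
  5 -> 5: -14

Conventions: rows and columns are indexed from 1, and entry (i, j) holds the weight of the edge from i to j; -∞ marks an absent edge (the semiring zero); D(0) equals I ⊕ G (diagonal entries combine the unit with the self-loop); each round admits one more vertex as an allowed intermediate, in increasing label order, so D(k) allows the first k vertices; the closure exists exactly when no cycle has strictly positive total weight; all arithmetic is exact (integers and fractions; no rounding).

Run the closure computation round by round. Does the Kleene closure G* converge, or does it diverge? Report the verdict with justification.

D(0):
  [0, -4, -∞, -15, -14]
  [4, 0, -11, -13, 3]
  [3, 3, 0, 7, -∞]
  [8, -1, -∞, 0, 4]
  [3, -∞, -2, -4, 0]
D(1):
  [0, -4, -∞, -15, -14]
  [4, 0, -11, -11, 3]
  [3, 3, 0, 7, -11]
  [8, 4, -∞, 0, 4]
  [3, -1, -2, -4, 0]
Detection: at round 2, diagonal entry (5, 5) turns strictly positive.
Key observation: the cycle 5->1->2->5 has total weight 3 + (-4) + 3, which is strictly positive.
Answer: DIVERGES — positive cycle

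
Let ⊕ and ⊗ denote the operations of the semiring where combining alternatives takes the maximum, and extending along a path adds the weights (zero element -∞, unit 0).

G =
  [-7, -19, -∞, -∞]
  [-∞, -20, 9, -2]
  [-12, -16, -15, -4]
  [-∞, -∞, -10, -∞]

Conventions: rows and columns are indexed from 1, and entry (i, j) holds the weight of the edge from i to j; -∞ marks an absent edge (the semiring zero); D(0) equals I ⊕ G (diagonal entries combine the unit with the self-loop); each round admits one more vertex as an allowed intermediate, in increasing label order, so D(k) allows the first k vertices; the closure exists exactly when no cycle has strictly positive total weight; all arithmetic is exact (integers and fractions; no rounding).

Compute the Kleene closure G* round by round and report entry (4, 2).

D(0):
  [0, -19, -∞, -∞]
  [-∞, 0, 9, -2]
  [-12, -16, 0, -4]
  [-∞, -∞, -10, 0]
D(1):
  [0, -19, -∞, -∞]
  [-∞, 0, 9, -2]
  [-12, -16, 0, -4]
  [-∞, -∞, -10, 0]
D(2):
  [0, -19, -10, -21]
  [-∞, 0, 9, -2]
  [-12, -16, 0, -4]
  [-∞, -∞, -10, 0]
D(3):
  [0, -19, -10, -14]
  [-3, 0, 9, 5]
  [-12, -16, 0, -4]
  [-22, -26, -10, 0]
D(4):
  [0, -19, -10, -14]
  [-3, 0, 9, 5]
  [-12, -16, 0, -4]
  [-22, -26, -10, 0]
Answer: G*[4][2] = -26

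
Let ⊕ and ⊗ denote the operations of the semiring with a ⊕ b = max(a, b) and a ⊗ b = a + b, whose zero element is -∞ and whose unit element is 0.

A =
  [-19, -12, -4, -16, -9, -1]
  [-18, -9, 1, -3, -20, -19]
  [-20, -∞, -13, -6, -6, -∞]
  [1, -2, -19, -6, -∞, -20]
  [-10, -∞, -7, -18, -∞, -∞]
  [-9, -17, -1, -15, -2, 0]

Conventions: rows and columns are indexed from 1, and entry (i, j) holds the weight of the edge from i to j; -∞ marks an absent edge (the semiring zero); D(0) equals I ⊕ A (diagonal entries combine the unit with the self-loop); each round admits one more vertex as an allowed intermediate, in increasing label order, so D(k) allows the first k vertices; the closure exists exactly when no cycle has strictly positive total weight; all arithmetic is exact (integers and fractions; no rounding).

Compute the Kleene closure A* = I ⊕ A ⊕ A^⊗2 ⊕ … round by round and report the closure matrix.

D(0):
  [0, -12, -4, -16, -9, -1]
  [-18, 0, 1, -3, -20, -19]
  [-20, -∞, 0, -6, -6, -∞]
  [1, -2, -19, 0, -∞, -20]
  [-10, -∞, -7, -18, 0, -∞]
  [-9, -17, -1, -15, -2, 0]
D(1):
  [0, -12, -4, -16, -9, -1]
  [-18, 0, 1, -3, -20, -19]
  [-20, -32, 0, -6, -6, -21]
  [1, -2, -3, 0, -8, 0]
  [-10, -22, -7, -18, 0, -11]
  [-9, -17, -1, -15, -2, 0]
D(2):
  [0, -12, -4, -15, -9, -1]
  [-18, 0, 1, -3, -20, -19]
  [-20, -32, 0, -6, -6, -21]
  [1, -2, -1, 0, -8, 0]
  [-10, -22, -7, -18, 0, -11]
  [-9, -17, -1, -15, -2, 0]
D(3):
  [0, -12, -4, -10, -9, -1]
  [-18, 0, 1, -3, -5, -19]
  [-20, -32, 0, -6, -6, -21]
  [1, -2, -1, 0, -7, 0]
  [-10, -22, -7, -13, 0, -11]
  [-9, -17, -1, -7, -2, 0]
D(4):
  [0, -12, -4, -10, -9, -1]
  [-2, 0, 1, -3, -5, -3]
  [-5, -8, 0, -6, -6, -6]
  [1, -2, -1, 0, -7, 0]
  [-10, -15, -7, -13, 0, -11]
  [-6, -9, -1, -7, -2, 0]
D(5):
  [0, -12, -4, -10, -9, -1]
  [-2, 0, 1, -3, -5, -3]
  [-5, -8, 0, -6, -6, -6]
  [1, -2, -1, 0, -7, 0]
  [-10, -15, -7, -13, 0, -11]
  [-6, -9, -1, -7, -2, 0]
D(6):
  [0, -10, -2, -8, -3, -1]
  [-2, 0, 1, -3, -5, -3]
  [-5, -8, 0, -6, -6, -6]
  [1, -2, -1, 0, -2, 0]
  [-10, -15, -7, -13, 0, -11]
  [-6, -9, -1, -7, -2, 0]
Answer: A* = [[0, -10, -2, -8, -3, -1], [-2, 0, 1, -3, -5, -3], [-5, -8, 0, -6, -6, -6], [1, -2, -1, 0, -2, 0], [-10, -15, -7, -13, 0, -11], [-6, -9, -1, -7, -2, 0]]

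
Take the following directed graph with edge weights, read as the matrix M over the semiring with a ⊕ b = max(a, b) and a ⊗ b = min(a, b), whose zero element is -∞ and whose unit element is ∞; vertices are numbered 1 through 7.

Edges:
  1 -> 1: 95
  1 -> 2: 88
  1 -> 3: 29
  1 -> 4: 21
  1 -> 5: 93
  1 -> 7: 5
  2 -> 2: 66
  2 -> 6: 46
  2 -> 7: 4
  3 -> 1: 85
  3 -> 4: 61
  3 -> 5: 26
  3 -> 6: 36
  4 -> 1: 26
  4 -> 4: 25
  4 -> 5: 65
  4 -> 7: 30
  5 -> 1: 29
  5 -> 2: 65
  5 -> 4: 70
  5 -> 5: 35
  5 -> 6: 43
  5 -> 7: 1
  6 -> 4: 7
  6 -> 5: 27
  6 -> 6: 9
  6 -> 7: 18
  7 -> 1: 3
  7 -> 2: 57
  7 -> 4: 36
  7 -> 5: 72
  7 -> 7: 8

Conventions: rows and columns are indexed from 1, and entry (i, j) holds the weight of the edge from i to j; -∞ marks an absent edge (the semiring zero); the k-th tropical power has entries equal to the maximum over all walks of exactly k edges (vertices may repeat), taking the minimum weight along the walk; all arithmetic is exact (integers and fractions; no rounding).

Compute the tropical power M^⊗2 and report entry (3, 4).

M^⊗2:
  [95, 88, 29, 70, 93, 46, 21]
  [3, 66, -∞, 7, 27, 46, 18]
  [85, 85, 29, 26, 85, 26, 30]
  [29, 65, 26, 65, 35, 43, 25]
  [29, 65, 29, 35, 65, 46, 30]
  [27, 27, -∞, 27, 27, 27, 9]
  [29, 65, 3, 70, 36, 46, 30]
Key observation: the optimum is the walk 3->5->4, with weight 26 min 70 = 26.
Optimal value attained by: walk 3->5->4.
Answer: (M^⊗2)[3][4] = 26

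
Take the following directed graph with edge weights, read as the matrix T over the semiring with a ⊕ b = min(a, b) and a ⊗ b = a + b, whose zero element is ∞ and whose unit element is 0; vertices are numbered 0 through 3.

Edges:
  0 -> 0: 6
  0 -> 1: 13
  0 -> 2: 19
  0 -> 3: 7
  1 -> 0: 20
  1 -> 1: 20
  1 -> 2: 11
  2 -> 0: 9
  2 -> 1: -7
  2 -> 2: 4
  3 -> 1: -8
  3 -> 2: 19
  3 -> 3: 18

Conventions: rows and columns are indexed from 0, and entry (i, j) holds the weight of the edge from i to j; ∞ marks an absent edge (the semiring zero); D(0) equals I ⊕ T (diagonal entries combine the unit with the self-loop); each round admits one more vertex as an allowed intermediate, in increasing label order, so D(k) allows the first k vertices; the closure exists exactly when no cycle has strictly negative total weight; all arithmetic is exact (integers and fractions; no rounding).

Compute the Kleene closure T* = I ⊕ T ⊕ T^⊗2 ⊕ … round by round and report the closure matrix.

D(0):
  [0, 13, 19, 7]
  [20, 0, 11, ∞]
  [9, -7, 0, ∞]
  [∞, -8, 19, 0]
D(1):
  [0, 13, 19, 7]
  [20, 0, 11, 27]
  [9, -7, 0, 16]
  [∞, -8, 19, 0]
D(2):
  [0, 13, 19, 7]
  [20, 0, 11, 27]
  [9, -7, 0, 16]
  [12, -8, 3, 0]
D(3):
  [0, 12, 19, 7]
  [20, 0, 11, 27]
  [9, -7, 0, 16]
  [12, -8, 3, 0]
D(4):
  [0, -1, 10, 7]
  [20, 0, 11, 27]
  [9, -7, 0, 16]
  [12, -8, 3, 0]
Answer: T* = [[0, -1, 10, 7], [20, 0, 11, 27], [9, -7, 0, 16], [12, -8, 3, 0]]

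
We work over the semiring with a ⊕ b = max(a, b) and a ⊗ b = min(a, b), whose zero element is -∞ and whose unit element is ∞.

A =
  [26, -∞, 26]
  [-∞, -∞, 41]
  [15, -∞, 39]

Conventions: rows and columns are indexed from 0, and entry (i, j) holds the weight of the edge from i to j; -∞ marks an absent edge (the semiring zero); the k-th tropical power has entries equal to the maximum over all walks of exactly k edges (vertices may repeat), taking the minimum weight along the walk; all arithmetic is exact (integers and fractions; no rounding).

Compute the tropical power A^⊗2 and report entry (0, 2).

A^⊗2:
  [26, -∞, 26]
  [15, -∞, 39]
  [15, -∞, 39]
Key observation: the optimum is the walk 0->0->2, with weight 26 min 26 = 26.
Optimal value attained by: walk 0->0->2.
Answer: (A^⊗2)[0][2] = 26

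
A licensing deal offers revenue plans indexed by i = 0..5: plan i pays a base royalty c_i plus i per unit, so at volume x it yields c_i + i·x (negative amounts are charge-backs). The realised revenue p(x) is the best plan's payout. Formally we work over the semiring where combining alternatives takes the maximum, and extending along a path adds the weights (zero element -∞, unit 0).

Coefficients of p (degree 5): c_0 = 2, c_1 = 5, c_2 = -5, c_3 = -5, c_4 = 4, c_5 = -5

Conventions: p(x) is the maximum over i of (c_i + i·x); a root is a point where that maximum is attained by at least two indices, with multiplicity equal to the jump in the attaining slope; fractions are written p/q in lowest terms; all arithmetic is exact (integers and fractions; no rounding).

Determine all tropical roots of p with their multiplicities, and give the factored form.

hull edge (i=0, c=2) to (i=1, c=5): slope 3, span 1
hull edge (i=1, c=5) to (i=4, c=4): slope -1/3, span 3
hull edge (i=4, c=4) to (i=5, c=-5): slope -9, span 1
Factored form: p(x) = -5 ⊗ (x ⊕ (-3)) ⊗ (x ⊕ 1/3) ⊗ (x ⊕ 1/3) ⊗ (x ⊕ 1/3) ⊗ (x ⊕ 9)
Answer: roots = -3 (mult 1), 1/3 (mult 3), 9 (mult 1)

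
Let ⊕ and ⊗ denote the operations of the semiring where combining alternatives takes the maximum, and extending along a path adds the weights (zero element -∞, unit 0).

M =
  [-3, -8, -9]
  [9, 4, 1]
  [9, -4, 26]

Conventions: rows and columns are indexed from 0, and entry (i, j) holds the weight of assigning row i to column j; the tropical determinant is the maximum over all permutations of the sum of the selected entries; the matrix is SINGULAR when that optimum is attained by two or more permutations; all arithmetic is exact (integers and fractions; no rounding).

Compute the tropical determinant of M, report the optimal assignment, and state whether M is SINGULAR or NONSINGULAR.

σ = (0, 1, 2): (-3) + 4 + 26 = 27
σ = (0, 2, 1): (-3) + 1 + (-4) = -6
σ = (1, 0, 2): (-8) + 9 + 26 = 27
σ = (1, 2, 0): (-8) + 1 + 9 = 2
σ = (2, 0, 1): (-9) + 9 + (-4) = -4
σ = (2, 1, 0): (-9) + 4 + 9 = 4
Optimal value attained by: σ = (0, 1, 2).
Answer: det⊕(M) = 27; verdict: SINGULAR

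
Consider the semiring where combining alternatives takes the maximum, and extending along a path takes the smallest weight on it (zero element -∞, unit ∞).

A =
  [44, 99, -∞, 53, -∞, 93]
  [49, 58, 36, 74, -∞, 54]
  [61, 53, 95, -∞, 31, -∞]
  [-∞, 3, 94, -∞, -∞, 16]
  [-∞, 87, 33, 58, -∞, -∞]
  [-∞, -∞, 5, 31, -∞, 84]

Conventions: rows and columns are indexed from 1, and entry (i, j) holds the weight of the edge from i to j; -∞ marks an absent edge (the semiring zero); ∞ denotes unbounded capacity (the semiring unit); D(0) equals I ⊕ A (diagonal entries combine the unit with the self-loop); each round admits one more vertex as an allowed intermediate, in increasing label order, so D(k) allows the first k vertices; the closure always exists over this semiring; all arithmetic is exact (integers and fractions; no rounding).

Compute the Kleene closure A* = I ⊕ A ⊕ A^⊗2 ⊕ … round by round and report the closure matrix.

D(0):
  [∞, 99, -∞, 53, -∞, 93]
  [49, ∞, 36, 74, -∞, 54]
  [61, 53, ∞, -∞, 31, -∞]
  [-∞, 3, 94, ∞, -∞, 16]
  [-∞, 87, 33, 58, ∞, -∞]
  [-∞, -∞, 5, 31, -∞, ∞]
D(1):
  [∞, 99, -∞, 53, -∞, 93]
  [49, ∞, 36, 74, -∞, 54]
  [61, 61, ∞, 53, 31, 61]
  [-∞, 3, 94, ∞, -∞, 16]
  [-∞, 87, 33, 58, ∞, -∞]
  [-∞, -∞, 5, 31, -∞, ∞]
D(2):
  [∞, 99, 36, 74, -∞, 93]
  [49, ∞, 36, 74, -∞, 54]
  [61, 61, ∞, 61, 31, 61]
  [3, 3, 94, ∞, -∞, 16]
  [49, 87, 36, 74, ∞, 54]
  [-∞, -∞, 5, 31, -∞, ∞]
D(3):
  [∞, 99, 36, 74, 31, 93]
  [49, ∞, 36, 74, 31, 54]
  [61, 61, ∞, 61, 31, 61]
  [61, 61, 94, ∞, 31, 61]
  [49, 87, 36, 74, ∞, 54]
  [5, 5, 5, 31, 5, ∞]
D(4):
  [∞, 99, 74, 74, 31, 93]
  [61, ∞, 74, 74, 31, 61]
  [61, 61, ∞, 61, 31, 61]
  [61, 61, 94, ∞, 31, 61]
  [61, 87, 74, 74, ∞, 61]
  [31, 31, 31, 31, 31, ∞]
D(5):
  [∞, 99, 74, 74, 31, 93]
  [61, ∞, 74, 74, 31, 61]
  [61, 61, ∞, 61, 31, 61]
  [61, 61, 94, ∞, 31, 61]
  [61, 87, 74, 74, ∞, 61]
  [31, 31, 31, 31, 31, ∞]
D(6):
  [∞, 99, 74, 74, 31, 93]
  [61, ∞, 74, 74, 31, 61]
  [61, 61, ∞, 61, 31, 61]
  [61, 61, 94, ∞, 31, 61]
  [61, 87, 74, 74, ∞, 61]
  [31, 31, 31, 31, 31, ∞]
Answer: A* = [[∞, 99, 74, 74, 31, 93], [61, ∞, 74, 74, 31, 61], [61, 61, ∞, 61, 31, 61], [61, 61, 94, ∞, 31, 61], [61, 87, 74, 74, ∞, 61], [31, 31, 31, 31, 31, ∞]]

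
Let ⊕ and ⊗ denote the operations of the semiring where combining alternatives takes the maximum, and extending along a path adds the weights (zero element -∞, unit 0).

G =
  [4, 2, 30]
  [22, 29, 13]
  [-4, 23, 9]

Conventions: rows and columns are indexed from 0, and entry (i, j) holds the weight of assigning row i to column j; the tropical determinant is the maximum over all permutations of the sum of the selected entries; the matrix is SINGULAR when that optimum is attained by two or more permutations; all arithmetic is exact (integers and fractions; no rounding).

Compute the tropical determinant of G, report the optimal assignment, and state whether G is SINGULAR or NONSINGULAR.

σ = (0, 1, 2): 4 + 29 + 9 = 42
σ = (0, 2, 1): 4 + 13 + 23 = 40
σ = (1, 0, 2): 2 + 22 + 9 = 33
σ = (1, 2, 0): 2 + 13 + (-4) = 11
σ = (2, 0, 1): 30 + 22 + 23 = 75
σ = (2, 1, 0): 30 + 29 + (-4) = 55
Optimal value attained by: σ = (2, 0, 1).
Answer: det⊕(G) = 75; verdict: NONSINGULAR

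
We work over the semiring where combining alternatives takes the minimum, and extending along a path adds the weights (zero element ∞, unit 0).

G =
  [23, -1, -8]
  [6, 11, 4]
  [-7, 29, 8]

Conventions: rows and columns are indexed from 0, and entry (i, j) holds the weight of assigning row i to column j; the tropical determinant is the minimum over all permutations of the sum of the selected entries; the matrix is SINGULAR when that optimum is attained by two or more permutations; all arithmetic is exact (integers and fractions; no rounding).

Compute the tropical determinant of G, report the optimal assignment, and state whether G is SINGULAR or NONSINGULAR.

σ = (0, 1, 2): 23 + 11 + 8 = 42
σ = (0, 2, 1): 23 + 4 + 29 = 56
σ = (1, 0, 2): (-1) + 6 + 8 = 13
σ = (1, 2, 0): (-1) + 4 + (-7) = -4
σ = (2, 0, 1): (-8) + 6 + 29 = 27
σ = (2, 1, 0): (-8) + 11 + (-7) = -4
Optimal value attained by: σ = (1, 2, 0).
Answer: det⊕(G) = -4; verdict: SINGULAR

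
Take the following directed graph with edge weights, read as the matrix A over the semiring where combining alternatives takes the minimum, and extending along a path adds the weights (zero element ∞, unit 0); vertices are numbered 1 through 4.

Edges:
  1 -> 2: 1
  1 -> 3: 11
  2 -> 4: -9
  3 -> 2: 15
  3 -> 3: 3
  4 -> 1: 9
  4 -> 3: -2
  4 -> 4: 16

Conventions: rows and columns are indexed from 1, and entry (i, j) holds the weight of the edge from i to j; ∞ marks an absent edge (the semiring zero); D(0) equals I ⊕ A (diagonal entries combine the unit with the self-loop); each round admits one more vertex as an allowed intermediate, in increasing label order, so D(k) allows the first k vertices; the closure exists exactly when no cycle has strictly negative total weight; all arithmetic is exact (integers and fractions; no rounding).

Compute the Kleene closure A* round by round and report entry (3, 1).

D(0):
  [0, 1, 11, ∞]
  [∞, 0, ∞, -9]
  [∞, 15, 0, ∞]
  [9, ∞, -2, 0]
D(1):
  [0, 1, 11, ∞]
  [∞, 0, ∞, -9]
  [∞, 15, 0, ∞]
  [9, 10, -2, 0]
D(2):
  [0, 1, 11, -8]
  [∞, 0, ∞, -9]
  [∞, 15, 0, 6]
  [9, 10, -2, 0]
D(3):
  [0, 1, 11, -8]
  [∞, 0, ∞, -9]
  [∞, 15, 0, 6]
  [9, 10, -2, 0]
D(4):
  [0, 1, -10, -8]
  [0, 0, -11, -9]
  [15, 15, 0, 6]
  [9, 10, -2, 0]
Answer: A*[3][1] = 15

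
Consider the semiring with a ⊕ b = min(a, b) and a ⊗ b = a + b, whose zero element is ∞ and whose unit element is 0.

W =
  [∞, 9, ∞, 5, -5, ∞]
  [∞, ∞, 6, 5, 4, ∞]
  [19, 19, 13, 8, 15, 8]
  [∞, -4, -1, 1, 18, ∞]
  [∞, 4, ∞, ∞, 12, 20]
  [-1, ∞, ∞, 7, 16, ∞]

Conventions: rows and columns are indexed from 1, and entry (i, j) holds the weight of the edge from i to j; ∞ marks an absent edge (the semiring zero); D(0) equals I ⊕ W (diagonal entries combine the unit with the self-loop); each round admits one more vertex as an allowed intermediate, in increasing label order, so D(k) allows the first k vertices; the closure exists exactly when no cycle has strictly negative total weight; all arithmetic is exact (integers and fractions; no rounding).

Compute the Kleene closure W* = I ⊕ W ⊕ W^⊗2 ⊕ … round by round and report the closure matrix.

D(0):
  [0, 9, ∞, 5, -5, ∞]
  [∞, 0, 6, 5, 4, ∞]
  [19, 19, 0, 8, 15, 8]
  [∞, -4, -1, 0, 18, ∞]
  [∞, 4, ∞, ∞, 0, 20]
  [-1, ∞, ∞, 7, 16, 0]
D(1):
  [0, 9, ∞, 5, -5, ∞]
  [∞, 0, 6, 5, 4, ∞]
  [19, 19, 0, 8, 14, 8]
  [∞, -4, -1, 0, 18, ∞]
  [∞, 4, ∞, ∞, 0, 20]
  [-1, 8, ∞, 4, -6, 0]
D(2):
  [0, 9, 15, 5, -5, ∞]
  [∞, 0, 6, 5, 4, ∞]
  [19, 19, 0, 8, 14, 8]
  [∞, -4, -1, 0, 0, ∞]
  [∞, 4, 10, 9, 0, 20]
  [-1, 8, 14, 4, -6, 0]
D(3):
  [0, 9, 15, 5, -5, 23]
  [25, 0, 6, 5, 4, 14]
  [19, 19, 0, 8, 14, 8]
  [18, -4, -1, 0, 0, 7]
  [29, 4, 10, 9, 0, 18]
  [-1, 8, 14, 4, -6, 0]
D(4):
  [0, 1, 4, 5, -5, 12]
  [23, 0, 4, 5, 4, 12]
  [19, 4, 0, 8, 8, 8]
  [18, -4, -1, 0, 0, 7]
  [27, 4, 8, 9, 0, 16]
  [-1, 0, 3, 4, -6, 0]
D(5):
  [0, -1, 3, 4, -5, 11]
  [23, 0, 4, 5, 4, 12]
  [19, 4, 0, 8, 8, 8]
  [18, -4, -1, 0, 0, 7]
  [27, 4, 8, 9, 0, 16]
  [-1, -2, 2, 3, -6, 0]
D(6):
  [0, -1, 3, 4, -5, 11]
  [11, 0, 4, 5, 4, 12]
  [7, 4, 0, 8, 2, 8]
  [6, -4, -1, 0, 0, 7]
  [15, 4, 8, 9, 0, 16]
  [-1, -2, 2, 3, -6, 0]
Answer: W* = [[0, -1, 3, 4, -5, 11], [11, 0, 4, 5, 4, 12], [7, 4, 0, 8, 2, 8], [6, -4, -1, 0, 0, 7], [15, 4, 8, 9, 0, 16], [-1, -2, 2, 3, -6, 0]]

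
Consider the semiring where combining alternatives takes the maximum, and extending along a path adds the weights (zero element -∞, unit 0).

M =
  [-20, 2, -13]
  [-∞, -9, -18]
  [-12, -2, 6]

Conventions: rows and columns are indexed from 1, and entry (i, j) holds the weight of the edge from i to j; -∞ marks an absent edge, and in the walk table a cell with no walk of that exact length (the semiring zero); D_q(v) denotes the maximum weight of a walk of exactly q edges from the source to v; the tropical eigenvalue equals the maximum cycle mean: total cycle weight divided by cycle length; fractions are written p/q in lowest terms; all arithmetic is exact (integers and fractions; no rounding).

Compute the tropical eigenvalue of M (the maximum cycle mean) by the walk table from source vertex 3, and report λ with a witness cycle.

q=0: [-∞, -∞, 0]
q=1: [-12, -2, 6]
q=2: [-6, 4, 12]
q=3: [0, 10, 18]
Optimal cycle mean attained by: cycle 3->3, total 6, length 1.
Answer: λ = 6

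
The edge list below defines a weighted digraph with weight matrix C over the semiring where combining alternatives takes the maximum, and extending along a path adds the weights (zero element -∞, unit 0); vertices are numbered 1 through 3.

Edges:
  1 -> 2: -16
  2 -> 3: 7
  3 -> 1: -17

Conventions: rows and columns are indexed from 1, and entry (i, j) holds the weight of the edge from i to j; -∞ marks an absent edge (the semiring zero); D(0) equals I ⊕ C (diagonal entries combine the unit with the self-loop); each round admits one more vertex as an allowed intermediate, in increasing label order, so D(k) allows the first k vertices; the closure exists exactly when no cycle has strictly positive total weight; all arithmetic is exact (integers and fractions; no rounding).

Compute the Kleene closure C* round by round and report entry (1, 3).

D(0):
  [0, -16, -∞]
  [-∞, 0, 7]
  [-17, -∞, 0]
D(1):
  [0, -16, -∞]
  [-∞, 0, 7]
  [-17, -33, 0]
D(2):
  [0, -16, -9]
  [-∞, 0, 7]
  [-17, -33, 0]
D(3):
  [0, -16, -9]
  [-10, 0, 7]
  [-17, -33, 0]
Answer: C*[1][3] = -9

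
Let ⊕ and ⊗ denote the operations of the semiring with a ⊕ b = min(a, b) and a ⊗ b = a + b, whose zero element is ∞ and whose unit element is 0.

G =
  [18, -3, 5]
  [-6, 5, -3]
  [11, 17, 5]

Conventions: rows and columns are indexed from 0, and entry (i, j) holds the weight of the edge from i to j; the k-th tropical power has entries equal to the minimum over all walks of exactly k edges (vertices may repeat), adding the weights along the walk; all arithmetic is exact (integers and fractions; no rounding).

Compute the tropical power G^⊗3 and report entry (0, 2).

G^⊗2:
  [-9, 2, -6]
  [-1, -9, -1]
  [11, 8, 10]
G^⊗3:
  [-4, -12, -4]
  [-15, -4, -12]
  [2, 8, 5]
Key observation: the optimum is the walk 0->1->0->2, with weight (-3) + (-6) + 5 = -4.
Optimal value attained by: walk 0->1->0->2.
Answer: (G^⊗3)[0][2] = -4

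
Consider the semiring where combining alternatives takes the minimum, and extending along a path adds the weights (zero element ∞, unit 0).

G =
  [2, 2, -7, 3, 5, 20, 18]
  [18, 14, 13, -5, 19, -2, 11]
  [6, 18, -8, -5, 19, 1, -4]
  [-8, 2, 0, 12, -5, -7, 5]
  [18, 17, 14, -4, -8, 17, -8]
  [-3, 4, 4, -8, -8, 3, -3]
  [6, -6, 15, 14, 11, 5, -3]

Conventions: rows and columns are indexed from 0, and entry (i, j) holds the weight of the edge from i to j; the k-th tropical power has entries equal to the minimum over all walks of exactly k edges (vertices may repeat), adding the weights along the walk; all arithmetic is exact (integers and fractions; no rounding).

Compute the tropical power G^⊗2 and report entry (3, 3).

G^⊗2:
  [-5, 4, -15, -12, -3, -6, -11]
  [-13, -3, -5, -10, -10, -12, -5]
  [-13, -10, -16, -13, -10, -12, -12]
  [-10, -6, -15, -15, -15, -4, -13]
  [-12, -14, -4, -12, -16, -11, -16]
  [-16, -9, -10, -12, -16, -15, -16]
  [2, -9, -1, -11, -3, -8, -6]
Key observation: the optimum is the walk 3->5->3, with weight (-7) + (-8) = -15.
Optimal value attained by: walk 3->5->3.
Answer: (G^⊗2)[3][3] = -15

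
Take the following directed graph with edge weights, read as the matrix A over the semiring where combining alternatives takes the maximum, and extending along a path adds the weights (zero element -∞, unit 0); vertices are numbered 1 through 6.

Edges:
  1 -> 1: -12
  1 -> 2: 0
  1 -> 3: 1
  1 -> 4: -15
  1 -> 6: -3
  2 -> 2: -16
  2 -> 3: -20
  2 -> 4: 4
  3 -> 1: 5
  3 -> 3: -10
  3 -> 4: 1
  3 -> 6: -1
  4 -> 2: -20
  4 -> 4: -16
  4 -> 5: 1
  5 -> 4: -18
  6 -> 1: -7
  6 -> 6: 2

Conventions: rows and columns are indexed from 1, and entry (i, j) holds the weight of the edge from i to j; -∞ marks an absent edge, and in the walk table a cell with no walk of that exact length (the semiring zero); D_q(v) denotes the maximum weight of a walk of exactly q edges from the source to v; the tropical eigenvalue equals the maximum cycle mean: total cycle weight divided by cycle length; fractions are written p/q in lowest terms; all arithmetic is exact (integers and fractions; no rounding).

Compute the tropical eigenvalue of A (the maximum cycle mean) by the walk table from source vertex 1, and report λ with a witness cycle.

q=0: [0, -∞, -∞, -∞, -∞, -∞]
q=1: [-12, 0, 1, -15, -∞, -3]
q=2: [6, -12, -9, 4, -14, 0]
q=3: [-4, 6, 7, -8, 5, 3]
q=4: [12, -4, -3, 10, -7, 6]
q=5: [2, 12, 13, 0, 11, 9]
q=6: [18, 2, 3, 16, 1, 12]
Optimal cycle mean attained by: cycle 1->3->1, total 1 + 5, length 2.
Answer: λ = 3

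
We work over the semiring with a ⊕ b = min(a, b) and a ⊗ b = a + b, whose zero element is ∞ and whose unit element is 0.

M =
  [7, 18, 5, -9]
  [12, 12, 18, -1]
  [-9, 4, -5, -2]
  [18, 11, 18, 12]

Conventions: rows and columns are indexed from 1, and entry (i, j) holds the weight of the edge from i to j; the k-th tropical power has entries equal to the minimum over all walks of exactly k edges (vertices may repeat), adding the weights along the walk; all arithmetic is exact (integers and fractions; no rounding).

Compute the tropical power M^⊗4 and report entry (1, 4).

M^⊗2:
  [-4, 2, 0, -2]
  [9, 10, 13, 3]
  [-14, -1, -10, -18]
  [9, 22, 13, 9]
M^⊗3:
  [-9, 4, -5, -13]
  [4, 14, 8, 0]
  [-19, -7, -15, -23]
  [4, 17, 8, 0]
M^⊗4:
  [-14, -2, -10, -18]
  [-1, 11, 3, -5]
  [-24, -12, -20, -28]
  [-1, 11, 3, -5]
Key observation: the optimum is the walk 1->3->3->1->4, with weight 5 + (-5) + (-9) + (-9) = -18.
Optimal value attained by: walk 1->3->3->1->4.
Answer: (M^⊗4)[1][4] = -18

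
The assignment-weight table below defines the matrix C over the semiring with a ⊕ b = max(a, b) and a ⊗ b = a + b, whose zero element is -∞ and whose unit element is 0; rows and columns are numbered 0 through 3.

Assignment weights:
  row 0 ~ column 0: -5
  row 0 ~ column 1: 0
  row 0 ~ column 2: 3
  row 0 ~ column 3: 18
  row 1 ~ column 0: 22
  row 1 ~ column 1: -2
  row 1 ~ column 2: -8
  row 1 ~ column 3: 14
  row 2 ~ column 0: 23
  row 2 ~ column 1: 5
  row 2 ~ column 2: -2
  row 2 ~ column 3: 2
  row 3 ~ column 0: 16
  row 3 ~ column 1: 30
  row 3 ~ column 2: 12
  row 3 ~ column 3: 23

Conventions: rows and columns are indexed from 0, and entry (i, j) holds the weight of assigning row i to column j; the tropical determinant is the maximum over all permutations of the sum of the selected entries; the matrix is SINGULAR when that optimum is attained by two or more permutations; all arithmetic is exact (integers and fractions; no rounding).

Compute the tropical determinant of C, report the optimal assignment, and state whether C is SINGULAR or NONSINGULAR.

σ = (0, 1, 2, 3): (-5) + (-2) + (-2) + 23 = 14
σ = (0, 1, 3, 2): (-5) + (-2) + 2 + 12 = 7
σ = (0, 2, 1, 3): (-5) + (-8) + 5 + 23 = 15
σ = (0, 2, 3, 1): (-5) + (-8) + 2 + 30 = 19
σ = (0, 3, 1, 2): (-5) + 14 + 5 + 12 = 26
σ = (0, 3, 2, 1): (-5) + 14 + (-2) + 30 = 37
σ = (1, 0, 2, 3): 0 + 22 + (-2) + 23 = 43
σ = (1, 0, 3, 2): 0 + 22 + 2 + 12 = 36
σ = (1, 2, 0, 3): 0 + (-8) + 23 + 23 = 38
σ = (1, 2, 3, 0): 0 + (-8) + 2 + 16 = 10
σ = (1, 3, 0, 2): 0 + 14 + 23 + 12 = 49
σ = (1, 3, 2, 0): 0 + 14 + (-2) + 16 = 28
σ = (2, 0, 1, 3): 3 + 22 + 5 + 23 = 53
σ = (2, 0, 3, 1): 3 + 22 + 2 + 30 = 57
σ = (2, 1, 0, 3): 3 + (-2) + 23 + 23 = 47
σ = (2, 1, 3, 0): 3 + (-2) + 2 + 16 = 19
σ = (2, 3, 0, 1): 3 + 14 + 23 + 30 = 70
σ = (2, 3, 1, 0): 3 + 14 + 5 + 16 = 38
σ = (3, 0, 1, 2): 18 + 22 + 5 + 12 = 57
σ = (3, 0, 2, 1): 18 + 22 + (-2) + 30 = 68
σ = (3, 1, 0, 2): 18 + (-2) + 23 + 12 = 51
σ = (3, 1, 2, 0): 18 + (-2) + (-2) + 16 = 30
σ = (3, 2, 0, 1): 18 + (-8) + 23 + 30 = 63
σ = (3, 2, 1, 0): 18 + (-8) + 5 + 16 = 31
Optimal value attained by: σ = (2, 3, 0, 1).
Answer: det⊕(C) = 70; verdict: NONSINGULAR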